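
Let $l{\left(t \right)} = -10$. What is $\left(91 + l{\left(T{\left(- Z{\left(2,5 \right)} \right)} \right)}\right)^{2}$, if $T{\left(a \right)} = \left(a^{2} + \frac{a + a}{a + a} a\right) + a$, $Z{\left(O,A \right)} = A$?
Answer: $6561$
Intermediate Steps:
$T{\left(a \right)} = a^{2} + 2 a$ ($T{\left(a \right)} = \left(a^{2} + \frac{2 a}{2 a} a\right) + a = \left(a^{2} + 2 a \frac{1}{2 a} a\right) + a = \left(a^{2} + 1 a\right) + a = \left(a^{2} + a\right) + a = \left(a + a^{2}\right) + a = a^{2} + 2 a$)
$\left(91 + l{\left(T{\left(- Z{\left(2,5 \right)} \right)} \right)}\right)^{2} = \left(91 - 10\right)^{2} = 81^{2} = 6561$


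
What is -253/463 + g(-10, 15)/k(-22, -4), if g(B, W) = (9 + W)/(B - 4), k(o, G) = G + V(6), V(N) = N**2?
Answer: -15557/25928 ≈ -0.60001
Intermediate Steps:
k(o, G) = 36 + G (k(o, G) = G + 6**2 = G + 36 = 36 + G)
g(B, W) = (9 + W)/(-4 + B)
-253/463 + g(-10, 15)/k(-22, -4) = -253/463 + ((9 + 15)/(-4 - 10))/(36 - 4) = -253*1/463 + (24/(-14))/32 = -253/463 - 1/14*24*(1/32) = -253/463 - 12/7*1/32 = -253/463 - 3/56 = -15557/25928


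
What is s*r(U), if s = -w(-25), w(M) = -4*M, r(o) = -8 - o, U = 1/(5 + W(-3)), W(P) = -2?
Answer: 2500/3 ≈ 833.33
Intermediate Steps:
U = ⅓ (U = 1/(5 - 2) = 1/3 = ⅓ ≈ 0.33333)
s = -100 (s = -(-4)*(-25) = -1*100 = -100)
s*r(U) = -100*(-8 - 1*⅓) = -100*(-8 - ⅓) = -100*(-25/3) = 2500/3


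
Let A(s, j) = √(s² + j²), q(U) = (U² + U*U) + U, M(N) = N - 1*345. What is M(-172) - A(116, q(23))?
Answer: -517 - √1182017 ≈ -1604.2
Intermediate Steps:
M(N) = -345 + N (M(N) = N - 345 = -345 + N)
q(U) = U + 2*U² (q(U) = (U² + U²) + U = 2*U² + U = U + 2*U²)
A(s, j) = √(j² + s²)
M(-172) - A(116, q(23)) = (-345 - 172) - √((23*(1 + 2*23))² + 116²) = -517 - √((23*(1 + 46))² + 13456) = -517 - √((23*47)² + 13456) = -517 - √(1081² + 13456) = -517 - √(1168561 + 13456) = -517 - √1182017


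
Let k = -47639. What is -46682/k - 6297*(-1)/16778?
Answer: 1083213379/799287142 ≈ 1.3552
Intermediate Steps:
-46682/k - 6297*(-1)/16778 = -46682/(-47639) - 6297*(-1)/16778 = -46682*(-1/47639) + 6297*(1/16778) = 46682/47639 + 6297/16778 = 1083213379/799287142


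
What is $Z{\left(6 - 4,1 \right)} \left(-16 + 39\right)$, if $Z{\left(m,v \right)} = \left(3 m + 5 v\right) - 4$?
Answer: $161$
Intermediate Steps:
$Z{\left(m,v \right)} = -4 + 3 m + 5 v$
$Z{\left(6 - 4,1 \right)} \left(-16 + 39\right) = \left(-4 + 3 \left(6 - 4\right) + 5 \cdot 1\right) \left(-16 + 39\right) = \left(-4 + 3 \left(6 - 4\right) + 5\right) 23 = \left(-4 + 3 \cdot 2 + 5\right) 23 = \left(-4 + 6 + 5\right) 23 = 7 \cdot 23 = 161$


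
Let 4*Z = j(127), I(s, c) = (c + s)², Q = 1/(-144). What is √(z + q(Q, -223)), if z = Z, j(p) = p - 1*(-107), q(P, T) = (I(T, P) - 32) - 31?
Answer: √1031151457/144 ≈ 223.00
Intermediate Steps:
Q = -1/144 ≈ -0.0069444
q(P, T) = -63 + (P + T)² (q(P, T) = ((P + T)² - 32) - 31 = (-32 + (P + T)²) - 31 = -63 + (P + T)²)
j(p) = 107 + p (j(p) = p + 107 = 107 + p)
Z = 117/2 (Z = (107 + 127)/4 = (¼)*234 = 117/2 ≈ 58.500)
z = 117/2 ≈ 58.500
√(z + q(Q, -223)) = √(117/2 + (-63 + (-1/144 - 223)²)) = √(117/2 + (-63 + (-32113/144)²)) = √(117/2 + (-63 + 1031244769/20736)) = √(117/2 + 1029938401/20736) = √(1031151457/20736) = √1031151457/144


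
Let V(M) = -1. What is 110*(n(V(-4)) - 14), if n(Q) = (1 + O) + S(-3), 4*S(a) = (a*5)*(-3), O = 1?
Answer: -165/2 ≈ -82.500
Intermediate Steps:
S(a) = -15*a/4 (S(a) = ((a*5)*(-3))/4 = ((5*a)*(-3))/4 = (-15*a)/4 = -15*a/4)
n(Q) = 53/4 (n(Q) = (1 + 1) - 15/4*(-3) = 2 + 45/4 = 53/4)
110*(n(V(-4)) - 14) = 110*(53/4 - 14) = 110*(-¾) = -165/2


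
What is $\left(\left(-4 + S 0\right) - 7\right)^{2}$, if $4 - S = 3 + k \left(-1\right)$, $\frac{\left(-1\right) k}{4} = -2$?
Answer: $121$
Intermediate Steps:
$k = 8$ ($k = \left(-4\right) \left(-2\right) = 8$)
$S = 9$ ($S = 4 - \left(3 + 8 \left(-1\right)\right) = 4 - \left(3 - 8\right) = 4 - -5 = 4 + 5 = 9$)
$\left(\left(-4 + S 0\right) - 7\right)^{2} = \left(\left(-4 + 9 \cdot 0\right) - 7\right)^{2} = \left(\left(-4 + 0\right) - 7\right)^{2} = \left(-4 - 7\right)^{2} = \left(-11\right)^{2} = 121$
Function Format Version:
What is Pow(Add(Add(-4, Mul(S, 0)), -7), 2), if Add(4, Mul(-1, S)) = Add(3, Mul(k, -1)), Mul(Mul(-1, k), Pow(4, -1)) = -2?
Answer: 121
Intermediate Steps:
k = 8 (k = Mul(-4, -2) = 8)
S = 9 (S = Add(4, Mul(-1, Add(3, Mul(8, -1)))) = Add(4, Mul(-1, Add(3, -8))) = Add(4, Mul(-1, -5)) = Add(4, 5) = 9)
Pow(Add(Add(-4, Mul(S, 0)), -7), 2) = Pow(Add(Add(-4, Mul(9, 0)), -7), 2) = Pow(Add(Add(-4, 0), -7), 2) = Pow(Add(-4, -7), 2) = Pow(-11, 2) = 121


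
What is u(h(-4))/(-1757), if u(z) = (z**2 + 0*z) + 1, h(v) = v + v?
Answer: -65/1757 ≈ -0.036995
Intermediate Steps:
h(v) = 2*v
u(z) = 1 + z**2 (u(z) = (z**2 + 0) + 1 = z**2 + 1 = 1 + z**2)
u(h(-4))/(-1757) = (1 + (2*(-4))**2)/(-1757) = (1 + (-8)**2)*(-1/1757) = (1 + 64)*(-1/1757) = 65*(-1/1757) = -65/1757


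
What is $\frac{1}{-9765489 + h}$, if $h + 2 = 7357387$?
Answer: $- \frac{1}{2408104} \approx -4.1526 \cdot 10^{-7}$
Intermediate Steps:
$h = 7357385$ ($h = -2 + 7357387 = 7357385$)
$\frac{1}{-9765489 + h} = \frac{1}{-9765489 + 7357385} = \frac{1}{-2408104} = - \frac{1}{2408104}$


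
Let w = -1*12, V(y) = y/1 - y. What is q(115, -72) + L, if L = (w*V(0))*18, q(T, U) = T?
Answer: 115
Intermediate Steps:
V(y) = 0 (V(y) = y*1 - y = y - y = 0)
w = -12
L = 0 (L = -12*0*18 = 0*18 = 0)
q(115, -72) + L = 115 + 0 = 115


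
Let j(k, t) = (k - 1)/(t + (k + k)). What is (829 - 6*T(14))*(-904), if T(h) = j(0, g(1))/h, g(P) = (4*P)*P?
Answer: -5246590/7 ≈ -7.4951e+5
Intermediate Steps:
g(P) = 4*P²
j(k, t) = (-1 + k)/(t + 2*k)
T(h) = -1/(4*h) (T(h) = ((-1 + 0)/(4*1² + 2*0))/h = (-1/(4*1 + 0))/h = (-1/(4 + 0))/h = (-1/4)/h = ((¼)*(-1))/h = -1/(4*h))
(829 - 6*T(14))*(-904) = (829 - (-3)/(2*14))*(-904) = (829 - 6*(-1/56))*(-904) = (829 + 3/28)*(-904) = (23215/28)*(-904) = -5246590/7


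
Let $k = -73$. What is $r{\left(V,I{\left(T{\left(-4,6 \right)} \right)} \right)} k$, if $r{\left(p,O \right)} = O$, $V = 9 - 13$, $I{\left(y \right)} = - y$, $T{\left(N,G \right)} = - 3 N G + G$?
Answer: $5694$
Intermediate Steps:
$T{\left(N,G \right)} = G - 3 G N$ ($T{\left(N,G \right)} = - 3 G N + G = G - 3 G N$)
$V = -4$
$r{\left(V,I{\left(T{\left(-4,6 \right)} \right)} \right)} k = - 6 \left(1 - -12\right) \left(-73\right) = - 6 \left(1 + 12\right) \left(-73\right) = - 6 \cdot 13 \left(-73\right) = \left(-1\right) 78 \left(-73\right) = \left(-78\right) \left(-73\right) = 5694$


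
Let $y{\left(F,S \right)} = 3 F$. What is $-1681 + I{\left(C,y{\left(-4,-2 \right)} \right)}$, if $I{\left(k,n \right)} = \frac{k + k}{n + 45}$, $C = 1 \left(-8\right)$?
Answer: $- \frac{55489}{33} \approx -1681.5$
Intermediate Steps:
$C = -8$
$I{\left(k,n \right)} = \frac{2 k}{45 + n}$
$-1681 + I{\left(C,y{\left(-4,-2 \right)} \right)} = -1681 + 2 \left(-8\right) \frac{1}{45 + 3 \left(-4\right)} = -1681 + 2 \left(-8\right) \frac{1}{45 - 12} = -1681 + 2 \left(-8\right) \frac{1}{33} = -1681 - \frac{16}{33} = - \frac{55489}{33}$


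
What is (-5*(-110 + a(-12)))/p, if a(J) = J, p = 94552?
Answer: 305/47276 ≈ 0.0064515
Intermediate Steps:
(-5*(-110 + a(-12)))/p = -5*(-110 - 12)/94552 = -5*(-122)*(1/94552) = 610*(1/94552) = 305/47276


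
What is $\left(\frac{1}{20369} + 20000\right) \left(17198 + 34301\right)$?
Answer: $\frac{20979662671499}{20369} \approx 1.03 \cdot 10^{9}$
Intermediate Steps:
$\left(\frac{1}{20369} + 20000\right) \left(17198 + 34301\right) = \left(\frac{1}{20369} + 20000\right) 51499 = \frac{407380001}{20369} \cdot 51499 = \frac{20979662671499}{20369}$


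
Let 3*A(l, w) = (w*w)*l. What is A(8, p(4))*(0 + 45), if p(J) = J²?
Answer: 30720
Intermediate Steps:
A(l, w) = l*w²/3 (A(l, w) = ((w*w)*l)/3 = (w²*l)/3 = (l*w²)/3 = l*w²/3)
A(8, p(4))*(0 + 45) = ((⅓)*8*(4²)²)*(0 + 45) = ((⅓)*8*16²)*45 = ((⅓)*8*256)*45 = (2048/3)*45 = 30720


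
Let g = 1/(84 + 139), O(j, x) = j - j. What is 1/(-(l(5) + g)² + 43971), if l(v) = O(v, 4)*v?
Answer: 49729/2186633858 ≈ 2.2742e-5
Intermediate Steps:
O(j, x) = 0
l(v) = 0 (l(v) = 0*v = 0)
g = 1/223 ≈ 0.0044843
1/(-(l(5) + g)² + 43971) = 1/(-(0 + 1/223)² + 43971) = 1/(-(1/223)² + 43971) = 1/(-1*1/49729 + 43971) = 1/(-1/49729 + 43971) = 1/(2186633858/49729) = 49729/2186633858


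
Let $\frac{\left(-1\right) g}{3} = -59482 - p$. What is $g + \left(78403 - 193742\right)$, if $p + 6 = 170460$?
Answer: $574469$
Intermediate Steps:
$p = 170454$ ($p = -6 + 170460 = 170454$)
$g = 689808$ ($g = - 3 \left(-59482 - 170454\right) = \left(-3\right) \left(-229936\right) = 689808$)
$g + \left(78403 - 193742\right) = 689808 + \left(78403 - 193742\right) = 689808 - 115339 = 574469$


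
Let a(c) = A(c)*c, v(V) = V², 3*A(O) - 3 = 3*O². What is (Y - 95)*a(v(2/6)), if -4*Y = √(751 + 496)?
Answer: -7790/729 - 41*√1247/1458 ≈ -11.679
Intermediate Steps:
A(O) = 1 + O² (A(O) = 1 + (3*O²)/3 = 1 + O²)
Y = -√1247/4 (Y = -√(751 + 496)/4 = -√1247/4 ≈ -8.8282)
a(c) = c*(1 + c²) (a(c) = (1 + c²)*c = c*(1 + c²))
(Y - 95)*a(v(2/6)) = (-√1247/4 - 95)*((2/6)² + ((2/6)²)³) = (-95 - √1247/4)*((2*(⅙))² + ((2*(⅙))²)³) = (-95 - √1247/4)*((⅓)² + ((⅓)²)³) = (-95 - √1247/4)*(⅑ + (⅑)³) = (-95 - √1247/4)*(⅑ + 1/729) = (-95 - √1247/4)*(82/729) = -7790/729 - 41*√1247/1458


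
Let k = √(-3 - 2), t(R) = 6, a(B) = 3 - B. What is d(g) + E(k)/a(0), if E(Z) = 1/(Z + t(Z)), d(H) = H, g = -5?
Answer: (-15*√5 + 89*I)/(3*(√5 - 6*I)) ≈ -4.9512 - 0.018179*I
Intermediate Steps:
k = I*√5 (k = √(-5) = I*√5 ≈ 2.2361*I)
E(Z) = 1/(6 + Z) (E(Z) = 1/(Z + 6) = 1/(6 + Z))
d(g) + E(k)/a(0) = -5 + 1/((6 + I*√5)*(3 - 1*0)) = -5 + 1/((6 + I*√5)*(3 + 0)) = -5 + 1/((6 + I*√5)*3) = -5 + (⅓)/(6 + I*√5) = -5 + 1/(3*(6 + I*√5))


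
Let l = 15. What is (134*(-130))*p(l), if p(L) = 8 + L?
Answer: -400660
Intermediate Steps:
(134*(-130))*p(l) = (134*(-130))*(8 + 15) = -17420*23 = -400660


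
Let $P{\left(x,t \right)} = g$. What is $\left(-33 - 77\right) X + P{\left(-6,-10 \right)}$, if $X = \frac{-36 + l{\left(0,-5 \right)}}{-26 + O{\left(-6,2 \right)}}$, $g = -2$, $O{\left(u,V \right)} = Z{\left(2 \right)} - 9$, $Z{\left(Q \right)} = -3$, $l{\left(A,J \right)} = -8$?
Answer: $- \frac{2458}{19} \approx -129.37$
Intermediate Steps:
$O{\left(u,V \right)} = -12$ ($O{\left(u,V \right)} = -3 - 9 = -12$)
$P{\left(x,t \right)} = -2$
$X = \frac{22}{19}$ ($X = \frac{-36 - 8}{-26 - 12} = - \frac{44}{-38} = \left(-44\right) \left(- \frac{1}{38}\right) = \frac{22}{19} \approx 1.1579$)
$\left(-33 - 77\right) X + P{\left(-6,-10 \right)} = \left(-33 - 77\right) \frac{22}{19} - 2 = \left(-110\right) \frac{22}{19} - 2 = - \frac{2420}{19} - 2 = - \frac{2458}{19}$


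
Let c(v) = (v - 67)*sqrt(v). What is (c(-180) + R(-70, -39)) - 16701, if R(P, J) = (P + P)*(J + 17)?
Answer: -13621 - 1482*I*sqrt(5) ≈ -13621.0 - 3313.9*I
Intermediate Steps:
R(P, J) = 2*P*(17 + J) (R(P, J) = (2*P)*(17 + J) = 2*P*(17 + J))
c(v) = sqrt(v)*(-67 + v) (c(v) = (-67 + v)*sqrt(v) = sqrt(v)*(-67 + v))
(c(-180) + R(-70, -39)) - 16701 = (sqrt(-180)*(-67 - 180) + 2*(-70)*(17 - 39)) - 16701 = ((6*I*sqrt(5))*(-247) + 2*(-70)*(-22)) - 16701 = (-1482*I*sqrt(5) + 3080) - 16701 = (3080 - 1482*I*sqrt(5)) - 16701 = -13621 - 1482*I*sqrt(5)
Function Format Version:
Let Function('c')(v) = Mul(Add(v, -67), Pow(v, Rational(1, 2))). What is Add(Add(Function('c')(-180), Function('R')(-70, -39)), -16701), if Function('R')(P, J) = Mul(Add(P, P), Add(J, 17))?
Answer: Add(-13621, Mul(-1482, I, Pow(5, Rational(1, 2)))) ≈ Add(-13621., Mul(-3313.9, I))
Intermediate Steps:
Function('R')(P, J) = Mul(2, P, Add(17, J)) (Function('R')(P, J) = Mul(Mul(2, P), Add(17, J)) = Mul(2, P, Add(17, J)))
Function('c')(v) = Mul(Pow(v, Rational(1, 2)), Add(-67, v)) (Function('c')(v) = Mul(Add(-67, v), Pow(v, Rational(1, 2))) = Mul(Pow(v, Rational(1, 2)), Add(-67, v)))
Add(Add(Function('c')(-180), Function('R')(-70, -39)), -16701) = Add(Add(Mul(Pow(-180, Rational(1, 2)), Add(-67, -180)), Mul(2, -70, Add(17, -39))), -16701) = Add(Add(Mul(Mul(6, I, Pow(5, Rational(1, 2))), -247), Mul(2, -70, -22)), -16701) = Add(Add(Mul(-1482, I, Pow(5, Rational(1, 2))), 3080), -16701) = Add(Add(3080, Mul(-1482, I, Pow(5, Rational(1, 2)))), -16701) = Add(-13621, Mul(-1482, I, Pow(5, Rational(1, 2))))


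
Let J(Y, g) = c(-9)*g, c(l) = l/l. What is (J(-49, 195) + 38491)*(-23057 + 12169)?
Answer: -421213168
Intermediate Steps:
c(l) = 1
J(Y, g) = g (J(Y, g) = 1*g = g)
(J(-49, 195) + 38491)*(-23057 + 12169) = (195 + 38491)*(-23057 + 12169) = 38686*(-10888) = -421213168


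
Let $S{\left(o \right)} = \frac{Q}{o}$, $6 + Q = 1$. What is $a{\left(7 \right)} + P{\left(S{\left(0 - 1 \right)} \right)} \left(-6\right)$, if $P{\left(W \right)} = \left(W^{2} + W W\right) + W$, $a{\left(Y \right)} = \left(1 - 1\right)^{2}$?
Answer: $-330$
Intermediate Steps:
$Q = -5$ ($Q = -6 + 1 = -5$)
$a{\left(Y \right)} = 0$ ($a{\left(Y \right)} = 0^{2} = 0$)
$S{\left(o \right)} = - \frac{5}{o}$
$P{\left(W \right)} = W + 2 W^{2}$ ($P{\left(W \right)} = \left(W^{2} + W^{2}\right) + W = 2 W^{2} + W = W + 2 W^{2}$)
$a{\left(7 \right)} + P{\left(S{\left(0 - 1 \right)} \right)} \left(-6\right) = 0 + - \frac{5}{0 - 1} \left(1 + 2 \left(- \frac{5}{0 - 1}\right)\right) \left(-6\right) = 0 + - \frac{5}{-1} \left(1 + 2 \left(- \frac{5}{-1}\right)\right) \left(-6\right) = 0 + \left(-5\right) \left(-1\right) \left(1 + 2 \left(\left(-5\right) \left(-1\right)\right)\right) \left(-6\right) = 0 + 5 \left(1 + 2 \cdot 5\right) \left(-6\right) = 0 + 5 \left(1 + 10\right) \left(-6\right) = 0 + 5 \cdot 11 \left(-6\right) = 0 + 55 \left(-6\right) = 0 - 330 = -330$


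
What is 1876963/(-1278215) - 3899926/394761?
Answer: -5725895702933/504589431615 ≈ -11.348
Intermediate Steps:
1876963/(-1278215) - 3899926/394761 = 1876963*(-1/1278215) - 3899926*1/394761 = -1876963/1278215 - 3899926/394761 = -5725895702933/504589431615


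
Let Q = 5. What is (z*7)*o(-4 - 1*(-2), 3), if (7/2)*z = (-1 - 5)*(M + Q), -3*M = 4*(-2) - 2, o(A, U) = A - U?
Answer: 500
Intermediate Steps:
M = 10/3 (M = -(4*(-2) - 2)/3 = -(-8 - 2)/3 = -⅓*(-10) = 10/3 ≈ 3.3333)
z = -100/7 (z = 2*((-1 - 5)*(10/3 + 5))/7 = 2*(-6*25/3)/7 = (2/7)*(-50) = -100/7 ≈ -14.286)
(z*7)*o(-4 - 1*(-2), 3) = (-100/7*7)*((-4 - 1*(-2)) - 1*3) = -100*((-4 + 2) - 3) = -100*(-2 - 3) = -100*(-5) = 500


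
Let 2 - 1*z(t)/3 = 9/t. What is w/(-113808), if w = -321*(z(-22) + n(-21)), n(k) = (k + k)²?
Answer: 4169469/834592 ≈ 4.9958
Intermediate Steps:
z(t) = 6 - 27/t
n(k) = 4*k² (n(k) = (2*k)² = 4*k²)
w = -12508407/22 (w = -321*((6 - 27/(-22)) + 4*(-21)²) = -321*((6 - 27*(-1/22)) + 4*441) = -321*((6 + 27/22) + 1764) = -321*(159/22 + 1764) = -321*38967/22 = -12508407/22 ≈ -5.6856e+5)
w/(-113808) = -12508407/22/(-113808) = -12508407/22*(-1/113808) = 4169469/834592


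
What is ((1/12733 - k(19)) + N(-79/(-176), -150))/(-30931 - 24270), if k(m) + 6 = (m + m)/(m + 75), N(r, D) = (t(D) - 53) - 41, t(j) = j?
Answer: 142673218/33035093651 ≈ 0.0043188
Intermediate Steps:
N(r, D) = -94 + D (N(r, D) = (D - 53) - 41 = (-53 + D) - 41 = -94 + D)
k(m) = -6 + 2*m/(75 + m) (k(m) = -6 + (m + m)/(m + 75) = -6 + (2*m)/(75 + m) = -6 + 2*m/(75 + m))
((1/12733 - k(19)) + N(-79/(-176), -150))/(-30931 - 24270) = ((1/12733 - 2*(-225 - 2*19)/(75 + 19)) + (-94 - 150))/(-30931 - 24270) = ((1/12733 - 2*(-225 - 38)/94) - 244)/(-55201) = ((1/12733 - 2*(-263)/94) - 244)*(-1/55201) = ((1/12733 - 1*(-263/47)) - 244)*(-1/55201) = ((1/12733 + 263/47) - 244)*(-1/55201) = (3348826/598451 - 244)*(-1/55201) = -142673218/598451*(-1/55201) = 142673218/33035093651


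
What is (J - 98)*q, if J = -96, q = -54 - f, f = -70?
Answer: -3104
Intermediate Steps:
q = 16 (q = -54 - 1*(-70) = -54 + 70 = 16)
(J - 98)*q = (-96 - 98)*16 = -194*16 = -3104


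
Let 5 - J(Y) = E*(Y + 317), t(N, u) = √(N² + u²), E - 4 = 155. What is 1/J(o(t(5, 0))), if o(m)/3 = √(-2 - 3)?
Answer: I/(-50398*I + 477*√5) ≈ -1.9833e-5 + 4.1974e-7*I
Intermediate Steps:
E = 159 (E = 4 + 155 = 159)
o(m) = 3*I*√5 (o(m) = 3*√(-2 - 3) = 3*√(-5) = 3*(I*√5) = 3*I*√5)
J(Y) = -50398 - 159*Y (J(Y) = 5 - 159*(Y + 317) = 5 - 159*(317 + Y) = 5 - (50403 + 159*Y) = 5 + (-50403 - 159*Y) = -50398 - 159*Y)
1/J(o(t(5, 0))) = 1/(-50398 - 477*I*√5)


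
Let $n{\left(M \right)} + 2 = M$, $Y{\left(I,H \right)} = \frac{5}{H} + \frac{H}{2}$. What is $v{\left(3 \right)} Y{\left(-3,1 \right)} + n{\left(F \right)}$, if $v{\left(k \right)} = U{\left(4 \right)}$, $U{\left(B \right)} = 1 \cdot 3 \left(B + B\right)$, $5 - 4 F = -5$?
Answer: $\frac{265}{2} \approx 132.5$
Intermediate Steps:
$F = \frac{5}{2}$ ($F = \frac{5}{4} - - \frac{5}{4} = \frac{5}{4} + \frac{5}{4} = \frac{5}{2} \approx 2.5$)
$Y{\left(I,H \right)} = \frac{H}{2} + \frac{5}{H}$ ($Y{\left(I,H \right)} = \frac{5}{H} + H \frac{1}{2} = \frac{5}{H} + \frac{H}{2} = \frac{H}{2} + \frac{5}{H}$)
$n{\left(M \right)} = -2 + M$
$U{\left(B \right)} = 6 B$ ($U{\left(B \right)} = 1 \cdot 3 \cdot 2 B = 1 \cdot 6 B = 6 B$)
$v{\left(k \right)} = 24$ ($v{\left(k \right)} = 6 \cdot 4 = 24$)
$v{\left(3 \right)} Y{\left(-3,1 \right)} + n{\left(F \right)} = 24 \left(\frac{1}{2} \cdot 1 + \frac{5}{1}\right) + \left(-2 + \frac{5}{2}\right) = 24 \left(\frac{1}{2} + 5 \cdot 1\right) + \frac{1}{2} = 24 \left(\frac{1}{2} + 5\right) + \frac{1}{2} = 24 \cdot \frac{11}{2} + \frac{1}{2} = 132 + \frac{1}{2} = \frac{265}{2}$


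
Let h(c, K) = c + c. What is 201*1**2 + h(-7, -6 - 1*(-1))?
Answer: 187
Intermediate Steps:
h(c, K) = 2*c
201*1**2 + h(-7, -6 - 1*(-1)) = 201*1**2 + 2*(-7) = 201*1 - 14 = 201 - 14 = 187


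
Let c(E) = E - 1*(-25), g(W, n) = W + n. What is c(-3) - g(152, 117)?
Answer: -247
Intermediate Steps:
c(E) = 25 + E (c(E) = E + 25 = 25 + E)
c(-3) - g(152, 117) = (25 - 3) - (152 + 117) = 22 - 1*269 = 22 - 269 = -247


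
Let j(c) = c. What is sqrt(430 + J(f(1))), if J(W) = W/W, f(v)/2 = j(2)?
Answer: sqrt(431) ≈ 20.761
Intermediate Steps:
f(v) = 4 (f(v) = 2*2 = 4)
J(W) = 1
sqrt(430 + J(f(1))) = sqrt(430 + 1) = sqrt(431)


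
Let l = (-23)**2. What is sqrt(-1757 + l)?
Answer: 2*I*sqrt(307) ≈ 35.043*I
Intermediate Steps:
l = 529
sqrt(-1757 + l) = sqrt(-1757 + 529) = sqrt(-1228) = 2*I*sqrt(307)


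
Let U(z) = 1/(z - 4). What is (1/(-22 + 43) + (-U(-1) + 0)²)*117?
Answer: 1794/175 ≈ 10.251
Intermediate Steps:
U(z) = 1/(-4 + z)
(1/(-22 + 43) + (-U(-1) + 0)²)*117 = (1/(-22 + 43) + (-1/(-4 - 1) + 0)²)*117 = (1/21 + (-1/(-5) + 0)²)*117 = (1/21 + (-1*(-⅕) + 0)²)*117 = (1/21 + (⅕ + 0)²)*117 = (1/21 + (⅕)²)*117 = (1/21 + 1/25)*117 = (46/525)*117 = 1794/175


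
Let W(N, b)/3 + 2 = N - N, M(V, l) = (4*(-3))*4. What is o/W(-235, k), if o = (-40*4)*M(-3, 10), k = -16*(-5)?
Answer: -1280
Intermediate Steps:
M(V, l) = -48 (M(V, l) = -12*4 = -48)
k = 80
W(N, b) = -6 (W(N, b) = -6 + 3*(N - N) = -6 + 3*0 = -6 + 0 = -6)
o = 7680 (o = -40*4*(-48) = -160*(-48) = 7680)
o/W(-235, k) = 7680/(-6) = 7680*(-⅙) = -1280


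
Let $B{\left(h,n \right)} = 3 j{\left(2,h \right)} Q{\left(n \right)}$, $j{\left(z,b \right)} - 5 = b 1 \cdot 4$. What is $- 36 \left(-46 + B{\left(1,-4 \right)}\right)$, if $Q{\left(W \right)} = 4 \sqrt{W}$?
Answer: $1656 - 7776 i \approx 1656.0 - 7776.0 i$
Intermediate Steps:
$j{\left(z,b \right)} = 5 + 4 b$ ($j{\left(z,b \right)} = 5 + b 1 \cdot 4 = 5 + b 4 = 5 + 4 b$)
$B{\left(h,n \right)} = 4 \sqrt{n} \left(15 + 12 h\right)$ ($B{\left(h,n \right)} = 3 \left(5 + 4 h\right) 4 \sqrt{n} = \left(15 + 12 h\right) 4 \sqrt{n} = 4 \sqrt{n} \left(15 + 12 h\right)$)
$- 36 \left(-46 + B{\left(1,-4 \right)}\right) = - 36 \left(-46 + \sqrt{-4} \left(60 + 48 \cdot 1\right)\right) = - 36 \left(-46 + 2 i \left(60 + 48\right)\right) = - 36 \left(-46 + 2 i 108\right) = - 36 \left(-46 + 216 i\right) = 1656 - 7776 i$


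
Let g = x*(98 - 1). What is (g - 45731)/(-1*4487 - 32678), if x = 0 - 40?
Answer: 49611/37165 ≈ 1.3349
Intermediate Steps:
x = -40
g = -3880 (g = -40*(98 - 1) = -40*97 = -3880)
(g - 45731)/(-1*4487 - 32678) = (-3880 - 45731)/(-1*4487 - 32678) = -49611/(-4487 - 32678) = -49611/(-37165) = -49611*(-1/37165) = 49611/37165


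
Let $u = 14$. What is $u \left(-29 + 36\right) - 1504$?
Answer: $-1406$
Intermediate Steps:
$u \left(-29 + 36\right) - 1504 = 14 \left(-29 + 36\right) - 1504 = 14 \cdot 7 - 1504 = 98 - 1504 = -1406$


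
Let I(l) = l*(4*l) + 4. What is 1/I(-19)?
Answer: 1/1448 ≈ 0.00069061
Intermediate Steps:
I(l) = 4 + 4*l² (I(l) = 4*l² + 4 = 4 + 4*l²)
1/I(-19) = 1/(4 + 4*(-19)²) = 1/(4 + 4*361) = 1/(4 + 1444) = 1/1448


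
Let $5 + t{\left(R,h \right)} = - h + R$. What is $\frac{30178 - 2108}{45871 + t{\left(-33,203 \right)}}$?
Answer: $\frac{2807}{4563} \approx 0.61517$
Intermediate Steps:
$t{\left(R,h \right)} = -5 + R - h$ ($t{\left(R,h \right)} = -5 + \left(- h + R\right) = -5 + \left(R - h\right) = -5 + R - h$)
$\frac{30178 - 2108}{45871 + t{\left(-33,203 \right)}} = \frac{30178 - 2108}{45871 - 241} = \frac{28070}{45871 - 241} = \frac{28070}{45630} = 28070 \cdot \frac{1}{45630} = \frac{2807}{4563}$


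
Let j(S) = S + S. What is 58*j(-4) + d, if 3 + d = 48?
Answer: -419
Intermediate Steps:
d = 45 (d = -3 + 48 = 45)
j(S) = 2*S
58*j(-4) + d = 58*(2*(-4)) + 45 = 58*(-8) + 45 = -464 + 45 = -419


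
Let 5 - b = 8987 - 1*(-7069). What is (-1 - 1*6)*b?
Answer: 112357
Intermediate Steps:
b = -16051 (b = 5 - (8987 - 1*(-7069)) = 5 - (8987 + 7069) = 5 - 1*16056 = 5 - 16056 = -16051)
(-1 - 1*6)*b = (-1 - 1*6)*(-16051) = (-1 - 6)*(-16051) = -7*(-16051) = 112357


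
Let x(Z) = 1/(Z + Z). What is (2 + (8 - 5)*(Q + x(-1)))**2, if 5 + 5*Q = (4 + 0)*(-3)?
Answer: 9409/100 ≈ 94.090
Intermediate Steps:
Q = -17/5 (Q = -1 + ((4 + 0)*(-3))/5 = -1 + (4*(-3))/5 = -1 + (1/5)*(-12) = -1 - 12/5 = -17/5 ≈ -3.4000)
x(Z) = 1/(2*Z)
(2 + (8 - 5)*(Q + x(-1)))**2 = (2 + (8 - 5)*(-17/5 + (1/2)/(-1)))**2 = (2 + 3*(-17/5 + (1/2)*(-1)))**2 = (2 + 3*(-17/5 - 1/2))**2 = (2 + 3*(-39/10))**2 = (2 - 117/10)**2 = (-97/10)**2 = 9409/100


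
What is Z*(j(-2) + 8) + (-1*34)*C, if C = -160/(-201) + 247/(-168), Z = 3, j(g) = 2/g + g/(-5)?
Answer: 1269773/28140 ≈ 45.123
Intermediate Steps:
j(g) = 2/g - g/5 (j(g) = 2/g + g*(-1/5) = 2/g - g/5)
C = -7589/11256 (C = -160*(-1/201) + 247*(-1/168) = 160/201 - 247/168 = -7589/11256 ≈ -0.67422)
Z*(j(-2) + 8) + (-1*34)*C = 3*((2/(-2) - 1/5*(-2)) + 8) - 1*34*(-7589/11256) = 3*((2*(-1/2) + 2/5) + 8) - 34*(-7589/11256) = 3*((-1 + 2/5) + 8) + 129013/5628 = 3*(-3/5 + 8) + 129013/5628 = 3*(37/5) + 129013/5628 = 111/5 + 129013/5628 = 1269773/28140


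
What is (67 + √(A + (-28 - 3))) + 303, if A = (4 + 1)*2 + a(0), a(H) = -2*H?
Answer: 370 + I*√21 ≈ 370.0 + 4.5826*I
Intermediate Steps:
A = 10 (A = (4 + 1)*2 - 2*0 = 5*2 + 0 = 10 + 0 = 10)
(67 + √(A + (-28 - 3))) + 303 = (67 + √(10 + (-28 - 3))) + 303 = (67 + √(10 - 31)) + 303 = (67 + √(-21)) + 303 = (67 + I*√21) + 303 = 370 + I*√21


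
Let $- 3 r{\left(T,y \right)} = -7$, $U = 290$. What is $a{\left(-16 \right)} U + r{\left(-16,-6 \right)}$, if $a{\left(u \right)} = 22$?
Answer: $\frac{19147}{3} \approx 6382.3$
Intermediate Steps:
$r{\left(T,y \right)} = \frac{7}{3}$ ($r{\left(T,y \right)} = \left(- \frac{1}{3}\right) \left(-7\right) = \frac{7}{3}$)
$a{\left(-16 \right)} U + r{\left(-16,-6 \right)} = 22 \cdot 290 + \frac{7}{3} = 6380 + \frac{7}{3} = \frac{19147}{3}$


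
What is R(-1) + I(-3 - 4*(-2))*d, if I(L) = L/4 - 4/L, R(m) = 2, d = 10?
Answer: 13/2 ≈ 6.5000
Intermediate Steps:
I(L) = -4/L + L/4 (I(L) = L*(¼) - 4/L = L/4 - 4/L = -4/L + L/4)
R(-1) + I(-3 - 4*(-2))*d = 2 + (-4/(-3 - 4*(-2)) + (-3 - 4*(-2))/4)*10 = 2 + (-4/(-3 + 8) + (-3 + 8)/4)*10 = 2 + (-4/5 + (¼)*5)*10 = 2 + (-4*⅕ + 5/4)*10 = 2 + (-⅘ + 5/4)*10 = 2 + (9/20)*10 = 2 + 9/2 = 13/2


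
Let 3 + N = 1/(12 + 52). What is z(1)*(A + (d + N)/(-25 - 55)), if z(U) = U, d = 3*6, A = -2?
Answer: -11201/5120 ≈ -2.1877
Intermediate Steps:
d = 18
N = -191/64 (N = -3 + 1/(12 + 52) = -3 + 1/64 = -191/64 ≈ -2.9844)
z(1)*(A + (d + N)/(-25 - 55)) = 1*(-2 + (18 - 191/64)/(-25 - 55)) = 1*(-2 + (961/64)/(-80)) = 1*(-2 + (961/64)*(-1/80)) = 1*(-2 - 961/5120) = 1*(-11201/5120) = -11201/5120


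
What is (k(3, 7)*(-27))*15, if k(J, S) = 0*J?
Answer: 0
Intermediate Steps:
k(J, S) = 0
(k(3, 7)*(-27))*15 = (0*(-27))*15 = 0*15 = 0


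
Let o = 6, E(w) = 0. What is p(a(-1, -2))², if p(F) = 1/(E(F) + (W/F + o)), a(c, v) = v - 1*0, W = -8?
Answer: 1/100 ≈ 0.010000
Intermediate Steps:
a(c, v) = v (a(c, v) = v + 0 = v)
p(F) = 1/(6 - 8/F) (p(F) = 1/(0 + (-8/F + 6)) = 1/(0 + (6 - 8/F)) = 1/(6 - 8/F))
p(a(-1, -2))² = ((½)*(-2)/(-4 + 3*(-2)))² = ((½)*(-2)/(-4 - 6))² = ((½)*(-2)/(-10))² = ((½)*(-2)*(-⅒))² = (⅒)² = 1/100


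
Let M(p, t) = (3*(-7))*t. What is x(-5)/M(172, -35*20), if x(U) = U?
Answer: -1/2940 ≈ -0.00034014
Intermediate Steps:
M(p, t) = -21*t
x(-5)/M(172, -35*20) = -5/((-(-735)*20)) = -5/((-21*(-700))) = -5/14700 = -5*1/14700 = -1/2940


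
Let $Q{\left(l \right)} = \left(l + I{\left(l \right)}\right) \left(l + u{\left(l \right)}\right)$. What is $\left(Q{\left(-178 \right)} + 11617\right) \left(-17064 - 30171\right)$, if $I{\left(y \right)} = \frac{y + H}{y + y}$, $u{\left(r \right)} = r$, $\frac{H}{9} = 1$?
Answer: $-3533933760$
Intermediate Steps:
$H = 9$ ($H = 9 \cdot 1 = 9$)
$I{\left(y \right)} = \frac{9 + y}{2 y}$ ($I{\left(y \right)} = \frac{y + 9}{y + y} = \frac{9 + y}{2 y}$)
$Q{\left(l \right)} = 2 l \left(l + \frac{9 + l}{2 l}\right)$ ($Q{\left(l \right)} = \left(l + \frac{9 + l}{2 l}\right) \left(l + l\right) = \left(l + \frac{9 + l}{2 l}\right) 2 l = 2 l \left(l + \frac{9 + l}{2 l}\right)$)
$\left(Q{\left(-178 \right)} + 11617\right) \left(-17064 - 30171\right) = \left(\left(9 - 178 + 2 \left(-178\right)^{2}\right) + 11617\right) \left(-17064 - 30171\right) = \left(\left(9 - 178 + 2 \cdot 31684\right) + 11617\right) \left(-47235\right) = \left(\left(9 - 178 + 63368\right) + 11617\right) \left(-47235\right) = \left(63199 + 11617\right) \left(-47235\right) = 74816 \left(-47235\right) = -3533933760$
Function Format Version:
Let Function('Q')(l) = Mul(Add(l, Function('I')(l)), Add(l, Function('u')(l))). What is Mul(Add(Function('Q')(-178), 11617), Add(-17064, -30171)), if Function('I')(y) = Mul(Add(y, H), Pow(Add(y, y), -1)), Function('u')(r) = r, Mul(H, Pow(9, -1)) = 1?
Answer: -3533933760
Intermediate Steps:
H = 9 (H = Mul(9, 1) = 9)
Function('I')(y) = Mul(Rational(1, 2), Pow(y, -1), Add(9, y)) (Function('I')(y) = Mul(Add(y, 9), Pow(Add(y, y), -1)) = Mul(Add(9, y), Pow(Mul(2, y), -1)) = Mul(Add(9, y), Mul(Rational(1, 2), Pow(y, -1))) = Mul(Rational(1, 2), Pow(y, -1), Add(9, y)))
Function('Q')(l) = Mul(2, l, Add(l, Mul(Rational(1, 2), Pow(l, -1), Add(9, l)))) (Function('Q')(l) = Mul(Add(l, Mul(Rational(1, 2), Pow(l, -1), Add(9, l))), Add(l, l)) = Mul(Add(l, Mul(Rational(1, 2), Pow(l, -1), Add(9, l))), Mul(2, l)) = Mul(2, l, Add(l, Mul(Rational(1, 2), Pow(l, -1), Add(9, l)))))
Mul(Add(Function('Q')(-178), 11617), Add(-17064, -30171)) = Mul(Add(Add(9, -178, Mul(2, Pow(-178, 2))), 11617), Add(-17064, -30171)) = Mul(Add(Add(9, -178, Mul(2, 31684)), 11617), -47235) = Mul(Add(Add(9, -178, 63368), 11617), -47235) = Mul(Add(63199, 11617), -47235) = Mul(74816, -47235) = -3533933760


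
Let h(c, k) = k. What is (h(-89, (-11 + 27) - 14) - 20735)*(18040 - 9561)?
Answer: -175795107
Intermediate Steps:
(h(-89, (-11 + 27) - 14) - 20735)*(18040 - 9561) = (((-11 + 27) - 14) - 20735)*(18040 - 9561) = ((16 - 14) - 20735)*8479 = (2 - 20735)*8479 = -20733*8479 = -175795107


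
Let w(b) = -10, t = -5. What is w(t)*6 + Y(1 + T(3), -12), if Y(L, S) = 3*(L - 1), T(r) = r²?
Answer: -33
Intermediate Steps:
Y(L, S) = -3 + 3*L (Y(L, S) = 3*(-1 + L) = -3 + 3*L)
w(t)*6 + Y(1 + T(3), -12) = -10*6 + (-3 + 3*(1 + 3²)) = -60 + (-3 + 3*(1 + 9)) = -60 + (-3 + 3*10) = -60 + (-3 + 30) = -60 + 27 = -33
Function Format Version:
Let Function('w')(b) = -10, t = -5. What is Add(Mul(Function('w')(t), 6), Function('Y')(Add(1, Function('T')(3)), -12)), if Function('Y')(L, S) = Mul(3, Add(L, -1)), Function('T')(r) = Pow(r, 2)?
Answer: -33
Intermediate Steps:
Function('Y')(L, S) = Add(-3, Mul(3, L)) (Function('Y')(L, S) = Mul(3, Add(-1, L)) = Add(-3, Mul(3, L)))
Add(Mul(Function('w')(t), 6), Function('Y')(Add(1, Function('T')(3)), -12)) = Add(Mul(-10, 6), Add(-3, Mul(3, Add(1, Pow(3, 2))))) = Add(-60, Add(-3, Mul(3, Add(1, 9)))) = Add(-60, Add(-3, Mul(3, 10))) = Add(-60, Add(-3, 30)) = Add(-60, 27) = -33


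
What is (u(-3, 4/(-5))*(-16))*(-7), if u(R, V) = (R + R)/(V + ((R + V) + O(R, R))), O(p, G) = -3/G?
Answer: 560/3 ≈ 186.67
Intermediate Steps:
u(R, V) = 2*R/(R - 3/R + 2*V) (u(R, V) = (R + R)/(V + ((R + V) - 3/R)) = (2*R)/(V + (R + V - 3/R)) = (2*R)/(R - 3/R + 2*V) = 2*R/(R - 3/R + 2*V))
(u(-3, 4/(-5))*(-16))*(-7) = ((2*(-3)**2/(-3 - 3*(-3 + 2*(4/(-5)))))*(-16))*(-7) = ((2*9/(-3 - 3*(-3 + 2*(4*(-1/5)))))*(-16))*(-7) = ((2*9/(-3 - 3*(-3 + 2*(-4/5))))*(-16))*(-7) = ((2*9/(-3 - 3*(-3 - 8/5)))*(-16))*(-7) = ((2*9/(-3 - 3*(-23/5)))*(-16))*(-7) = ((2*9/(-3 + 69/5))*(-16))*(-7) = ((2*9/(54/5))*(-16))*(-7) = ((2*9*(5/54))*(-16))*(-7) = ((5/3)*(-16))*(-7) = -80/3*(-7) = 560/3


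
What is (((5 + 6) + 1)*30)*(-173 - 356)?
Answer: -190440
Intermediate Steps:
(((5 + 6) + 1)*30)*(-173 - 356) = ((11 + 1)*30)*(-529) = (12*30)*(-529) = 360*(-529) = -190440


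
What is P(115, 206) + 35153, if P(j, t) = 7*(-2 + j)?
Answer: 35944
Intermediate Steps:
P(j, t) = -14 + 7*j
P(115, 206) + 35153 = (-14 + 7*115) + 35153 = (-14 + 805) + 35153 = 791 + 35153 = 35944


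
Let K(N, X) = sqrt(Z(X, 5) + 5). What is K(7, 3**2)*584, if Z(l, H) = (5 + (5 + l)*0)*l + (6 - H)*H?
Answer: 584*sqrt(55) ≈ 4331.1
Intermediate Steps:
Z(l, H) = 5*l + H*(6 - H) (Z(l, H) = (5 + 0)*l + H*(6 - H) = 5*l + H*(6 - H))
K(N, X) = sqrt(10 + 5*X) (K(N, X) = sqrt((-1*5**2 + 5*X + 6*5) + 5) = sqrt((-1*25 + 5*X + 30) + 5) = sqrt((-25 + 5*X + 30) + 5) = sqrt((5 + 5*X) + 5) = sqrt(10 + 5*X))
K(7, 3**2)*584 = sqrt(10 + 5*3**2)*584 = sqrt(10 + 5*9)*584 = sqrt(10 + 45)*584 = sqrt(55)*584 = 584*sqrt(55)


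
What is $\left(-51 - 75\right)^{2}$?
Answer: $15876$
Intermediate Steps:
$\left(-51 - 75\right)^{2} = \left(-126\right)^{2} = 15876$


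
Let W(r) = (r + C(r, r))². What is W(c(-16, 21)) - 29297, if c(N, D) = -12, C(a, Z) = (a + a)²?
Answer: 288799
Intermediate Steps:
C(a, Z) = 4*a² (C(a, Z) = (2*a)² = 4*a²)
W(r) = (r + 4*r²)²
W(c(-16, 21)) - 29297 = (-12)²*(1 + 4*(-12))² - 29297 = 144*(1 - 48)² - 29297 = 144*(-47)² - 29297 = 144*2209 - 29297 = 318096 - 29297 = 288799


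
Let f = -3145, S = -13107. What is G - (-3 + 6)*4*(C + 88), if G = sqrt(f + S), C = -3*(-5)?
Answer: -1236 + 2*I*sqrt(4063) ≈ -1236.0 + 127.48*I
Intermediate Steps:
C = 15
G = 2*I*sqrt(4063) (G = sqrt(-3145 - 13107) = sqrt(-16252) = 2*I*sqrt(4063) ≈ 127.48*I)
G - (-3 + 6)*4*(C + 88) = 2*I*sqrt(4063) - (-3 + 6)*4*(15 + 88) = 2*I*sqrt(4063) - 3*4*103 = 2*I*sqrt(4063) - 12*103 = 2*I*sqrt(4063) - 1*1236 = 2*I*sqrt(4063) - 1236 = -1236 + 2*I*sqrt(4063)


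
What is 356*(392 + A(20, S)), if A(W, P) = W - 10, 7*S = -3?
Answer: 143112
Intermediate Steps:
S = -3/7 (S = (1/7)*(-3) = -3/7 ≈ -0.42857)
A(W, P) = -10 + W
356*(392 + A(20, S)) = 356*(392 + (-10 + 20)) = 356*(392 + 10) = 356*402 = 143112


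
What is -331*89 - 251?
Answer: -29710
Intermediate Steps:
-331*89 - 251 = -29459 - 251 = -29710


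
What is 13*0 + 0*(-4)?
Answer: 0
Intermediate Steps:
13*0 + 0*(-4) = 0 + 0 = 0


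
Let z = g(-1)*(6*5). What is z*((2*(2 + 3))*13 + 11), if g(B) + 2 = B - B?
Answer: -8460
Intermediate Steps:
g(B) = -2 (g(B) = -2 + (B - B) = -2 + 0 = -2)
z = -60 (z = -12*5 = -2*30 = -60)
z*((2*(2 + 3))*13 + 11) = -60*((2*(2 + 3))*13 + 11) = -60*((2*5)*13 + 11) = -60*(10*13 + 11) = -60*(130 + 11) = -60*141 = -8460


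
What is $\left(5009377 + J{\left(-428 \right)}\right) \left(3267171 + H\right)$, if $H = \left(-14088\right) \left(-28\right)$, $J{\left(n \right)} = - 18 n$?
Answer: $18370719387435$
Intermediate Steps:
$H = 394464$
$\left(5009377 + J{\left(-428 \right)}\right) \left(3267171 + H\right) = \left(5009377 - -7704\right) \left(3267171 + 394464\right) = \left(5009377 + 7704\right) 3661635 = 5017081 \cdot 3661635 = 18370719387435$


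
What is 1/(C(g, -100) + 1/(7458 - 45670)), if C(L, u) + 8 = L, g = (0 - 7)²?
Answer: 38212/1566691 ≈ 0.024390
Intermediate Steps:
g = 49 (g = (-7)² = 49)
C(L, u) = -8 + L
1/(C(g, -100) + 1/(7458 - 45670)) = 1/((-8 + 49) + 1/(7458 - 45670)) = 1/(41 + 1/(-38212)) = 1/(41 - 1/38212) = 1/(1566691/38212) = 38212/1566691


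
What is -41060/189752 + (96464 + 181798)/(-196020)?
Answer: -70427491/43049985 ≈ -1.6359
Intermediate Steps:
-41060/189752 + (96464 + 181798)/(-196020) = -41060*1/189752 + 278262*(-1/196020) = -10265/47438 - 5153/3630 = -70427491/43049985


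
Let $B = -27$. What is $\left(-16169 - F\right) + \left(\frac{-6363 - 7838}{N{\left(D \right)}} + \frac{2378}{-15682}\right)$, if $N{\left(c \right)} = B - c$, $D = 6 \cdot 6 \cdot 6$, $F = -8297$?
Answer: $- \frac{14887956422}{1905363} \approx -7813.7$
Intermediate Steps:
$D = 216$ ($D = 36 \cdot 6 = 216$)
$N{\left(c \right)} = -27 - c$
$\left(-16169 - F\right) + \left(\frac{-6363 - 7838}{N{\left(D \right)}} + \frac{2378}{-15682}\right) = \left(-16169 - -8297\right) + \left(\frac{-6363 - 7838}{-27 - 216} + \frac{2378}{-15682}\right) = \left(-16169 + 8297\right) + \left(\frac{-6363 - 7838}{-27 - 216} + 2378 \left(- \frac{1}{15682}\right)\right) = -7872 - \left(\frac{1189}{7841} + \frac{14201}{-243}\right) = -7872 - - \frac{111061114}{1905363} = -7872 + \left(\frac{14201}{243} - \frac{1189}{7841}\right) = -7872 + \frac{111061114}{1905363} = - \frac{14887956422}{1905363}$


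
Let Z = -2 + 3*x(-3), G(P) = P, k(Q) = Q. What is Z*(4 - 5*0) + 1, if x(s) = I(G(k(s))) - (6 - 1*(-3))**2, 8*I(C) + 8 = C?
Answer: -1991/2 ≈ -995.50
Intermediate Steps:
I(C) = -1 + C/8
x(s) = -82 + s/8 (x(s) = (-1 + s/8) - (6 - 1*(-3))**2 = (-1 + s/8) - (6 + 3)**2 = (-1 + s/8) - 1*9**2 = (-1 + s/8) - 1*81 = (-1 + s/8) - 81 = -82 + s/8)
Z = -1993/8 (Z = -2 + 3*(-82 + (1/8)*(-3)) = -2 + 3*(-82 - 3/8) = -2 + 3*(-659/8) = -2 - 1977/8 = -1993/8 ≈ -249.13)
Z*(4 - 5*0) + 1 = -1993*(4 - 5*0)/8 + 1 = -1993*(4 + 0)/8 + 1 = -1993/8*4 + 1 = -1993/2 + 1 = -1991/2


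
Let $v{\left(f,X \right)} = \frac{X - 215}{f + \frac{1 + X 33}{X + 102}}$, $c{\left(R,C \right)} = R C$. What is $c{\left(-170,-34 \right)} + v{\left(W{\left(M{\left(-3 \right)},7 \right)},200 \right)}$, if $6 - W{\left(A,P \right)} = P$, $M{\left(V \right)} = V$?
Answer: $\frac{36403690}{6299} \approx 5779.3$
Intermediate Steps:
$c{\left(R,C \right)} = C R$
$W{\left(A,P \right)} = 6 - P$
$v{\left(f,X \right)} = \frac{-215 + X}{f + \frac{1 + 33 X}{102 + X}}$
$c{\left(-170,-34 \right)} + v{\left(W{\left(M{\left(-3 \right)},7 \right)},200 \right)} = \left(-34\right) \left(-170\right) + \frac{-21930 + 200^{2} - 22600}{1 + 33 \cdot 200 + 102 \left(6 - 7\right) + 200 \left(6 - 7\right)} = 5780 + \frac{-21930 + 40000 - 22600}{1 + 6600 + 102 \left(6 - 7\right) + 200 \left(6 - 7\right)} = 5780 + \frac{1}{1 + 6600 + 102 \left(-1\right) + 200 \left(-1\right)} \left(-4530\right) = 5780 + \frac{1}{1 + 6600 - 102 - 200} \left(-4530\right) = 5780 + \frac{1}{6299} \left(-4530\right) = 5780 - \frac{4530}{6299} = \frac{36403690}{6299}$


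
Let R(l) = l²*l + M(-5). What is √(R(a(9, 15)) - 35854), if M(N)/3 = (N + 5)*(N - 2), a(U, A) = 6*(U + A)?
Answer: √2950130 ≈ 1717.6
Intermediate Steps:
a(U, A) = 6*A + 6*U (a(U, A) = 6*(A + U) = 6*A + 6*U)
M(N) = 3*(-2 + N)*(5 + N) (M(N) = 3*((N + 5)*(N - 2)) = 3*((5 + N)*(-2 + N)) = 3*((-2 + N)*(5 + N)) = 3*(-2 + N)*(5 + N))
R(l) = l³ (R(l) = l²*l + (-30 + 3*(-5)² + 9*(-5)) = l³ + (-30 + 3*25 - 45) = l³ + (-30 + 75 - 45) = l³ + 0 = l³)
√(R(a(9, 15)) - 35854) = √((6*15 + 6*9)³ - 35854) = √((90 + 54)³ - 35854) = √(144³ - 35854) = √(2985984 - 35854) = √2950130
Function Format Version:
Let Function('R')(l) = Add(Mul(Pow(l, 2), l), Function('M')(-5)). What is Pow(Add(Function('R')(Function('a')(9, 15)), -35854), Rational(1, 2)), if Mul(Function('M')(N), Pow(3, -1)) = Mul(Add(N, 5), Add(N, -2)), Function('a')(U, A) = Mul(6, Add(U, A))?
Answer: Pow(2950130, Rational(1, 2)) ≈ 1717.6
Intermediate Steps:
Function('a')(U, A) = Add(Mul(6, A), Mul(6, U)) (Function('a')(U, A) = Mul(6, Add(A, U)) = Add(Mul(6, A), Mul(6, U)))
Function('M')(N) = Mul(3, Add(-2, N), Add(5, N)) (Function('M')(N) = Mul(3, Mul(Add(N, 5), Add(N, -2))) = Mul(3, Mul(Add(5, N), Add(-2, N))) = Mul(3, Mul(Add(-2, N), Add(5, N))) = Mul(3, Add(-2, N), Add(5, N)))
Function('R')(l) = Pow(l, 3) (Function('R')(l) = Add(Mul(Pow(l, 2), l), Add(-30, Mul(3, Pow(-5, 2)), Mul(9, -5))) = Add(Pow(l, 3), Add(-30, Mul(3, 25), -45)) = Add(Pow(l, 3), Add(-30, 75, -45)) = Add(Pow(l, 3), 0) = Pow(l, 3))
Pow(Add(Function('R')(Function('a')(9, 15)), -35854), Rational(1, 2)) = Pow(Add(Pow(Add(Mul(6, 15), Mul(6, 9)), 3), -35854), Rational(1, 2)) = Pow(Add(Pow(Add(90, 54), 3), -35854), Rational(1, 2)) = Pow(Add(Pow(144, 3), -35854), Rational(1, 2)) = Pow(Add(2985984, -35854), Rational(1, 2)) = Pow(2950130, Rational(1, 2))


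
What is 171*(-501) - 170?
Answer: -85841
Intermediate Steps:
171*(-501) - 170 = -85671 - 170 = -85841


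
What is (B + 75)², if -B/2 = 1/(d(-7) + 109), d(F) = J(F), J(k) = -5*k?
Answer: 29149201/5184 ≈ 5622.9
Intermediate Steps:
d(F) = -5*F
B = -1/72 (B = -2/(-5*(-7) + 109) = -2/(35 + 109) = -2/144 = -2*1/144 = -1/72 ≈ -0.013889)
(B + 75)² = (-1/72 + 75)² = (5399/72)² = 29149201/5184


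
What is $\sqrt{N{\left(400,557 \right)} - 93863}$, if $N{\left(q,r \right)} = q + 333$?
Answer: $i \sqrt{93130} \approx 305.17 i$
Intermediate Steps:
$N{\left(q,r \right)} = 333 + q$
$\sqrt{N{\left(400,557 \right)} - 93863} = \sqrt{\left(333 + 400\right) - 93863} = \sqrt{733 - 93863} = \sqrt{-93130} = i \sqrt{93130}$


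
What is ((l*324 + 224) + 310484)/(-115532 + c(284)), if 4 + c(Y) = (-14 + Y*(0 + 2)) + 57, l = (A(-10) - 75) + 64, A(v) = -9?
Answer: -304228/114925 ≈ -2.6472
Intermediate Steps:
l = -20 (l = (-9 - 75) + 64 = -84 + 64 = -20)
c(Y) = 39 + 2*Y (c(Y) = -4 + ((-14 + Y*(0 + 2)) + 57) = -4 + ((-14 + Y*2) + 57) = -4 + ((-14 + 2*Y) + 57) = -4 + (43 + 2*Y) = 39 + 2*Y)
((l*324 + 224) + 310484)/(-115532 + c(284)) = ((-20*324 + 224) + 310484)/(-115532 + (39 + 2*284)) = ((-6480 + 224) + 310484)/(-115532 + (39 + 568)) = (-6256 + 310484)/(-115532 + 607) = 304228/(-114925) = 304228*(-1/114925) = -304228/114925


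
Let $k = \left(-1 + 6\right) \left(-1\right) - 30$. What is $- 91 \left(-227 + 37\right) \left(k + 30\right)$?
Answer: $-86450$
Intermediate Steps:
$k = -35$ ($k = 5 \left(-1\right) - 30 = -5 - 30 = -35$)
$- 91 \left(-227 + 37\right) \left(k + 30\right) = - 91 \left(-227 + 37\right) \left(-35 + 30\right) = - 91 \left(\left(-190\right) \left(-5\right)\right) = \left(-91\right) 950 = -86450$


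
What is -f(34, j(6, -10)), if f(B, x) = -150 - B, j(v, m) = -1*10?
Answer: 184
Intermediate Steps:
j(v, m) = -10
-f(34, j(6, -10)) = -(-150 - 1*34) = -(-150 - 34) = -1*(-184) = 184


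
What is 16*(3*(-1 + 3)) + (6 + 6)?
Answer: 108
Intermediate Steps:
16*(3*(-1 + 3)) + (6 + 6) = 16*(3*2) + 12 = 16*6 + 12 = 96 + 12 = 108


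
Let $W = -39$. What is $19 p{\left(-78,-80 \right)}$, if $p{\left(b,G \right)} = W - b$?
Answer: $741$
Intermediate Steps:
$p{\left(b,G \right)} = -39 - b$
$19 p{\left(-78,-80 \right)} = 19 \left(-39 - -78\right) = 19 \left(-39 + 78\right) = 19 \cdot 39 = 741$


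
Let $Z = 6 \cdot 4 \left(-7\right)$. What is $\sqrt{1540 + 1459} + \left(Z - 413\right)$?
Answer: $-581 + \sqrt{2999} \approx -526.24$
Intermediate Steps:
$Z = -168$ ($Z = 24 \left(-7\right) = -168$)
$\sqrt{1540 + 1459} + \left(Z - 413\right) = \sqrt{1540 + 1459} - 581 = \sqrt{2999} - 581 = -581 + \sqrt{2999}$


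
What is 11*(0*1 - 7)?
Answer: -77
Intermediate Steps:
11*(0*1 - 7) = 11*(0 - 7) = 11*(-7) = -77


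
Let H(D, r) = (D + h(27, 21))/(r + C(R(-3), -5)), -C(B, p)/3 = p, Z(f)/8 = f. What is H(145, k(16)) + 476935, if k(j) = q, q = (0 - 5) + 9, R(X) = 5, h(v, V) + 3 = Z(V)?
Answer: 9062075/19 ≈ 4.7695e+5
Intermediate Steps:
Z(f) = 8*f
h(v, V) = -3 + 8*V
q = 4 (q = -5 + 9 = 4)
C(B, p) = -3*p
k(j) = 4
H(D, r) = (165 + D)/(15 + r) (H(D, r) = (D + (-3 + 8*21))/(r - 3*(-5)) = (D + (-3 + 168))/(r + 15) = (D + 165)/(15 + r) = (165 + D)/(15 + r))
H(145, k(16)) + 476935 = (165 + 145)/(15 + 4) + 476935 = 310/19 + 476935 = 9062075/19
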